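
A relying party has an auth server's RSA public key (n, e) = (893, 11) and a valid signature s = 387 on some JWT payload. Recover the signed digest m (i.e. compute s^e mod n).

885

s^2 ≡ 387^2 = 149769 ≡ 638
s^4 ≡ 638^2 = 407044 ≡ 729
s^8 ≡ 729^2 = 531441 ≡ 106
11 = 8 + 2 + 1, so s^11 ≡ 106·638·387 ≡ 885 (mod 893)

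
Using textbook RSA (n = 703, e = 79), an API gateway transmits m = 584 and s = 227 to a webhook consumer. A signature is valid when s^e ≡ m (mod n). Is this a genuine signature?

s^2 ≡ 227^2 = 51529 ≡ 210
s^4 ≡ 210^2 = 44100 ≡ 514
s^8 ≡ 514^2 = 264196 ≡ 571
s^16 ≡ 571^2 = 326041 ≡ 552
s^32 ≡ 552^2 = 304704 ≡ 305
s^64 ≡ 305^2 = 93025 ≡ 229
79 = 64 + 8 + 4 + 2 + 1, so s^79 ≡ 229·571·514·210·227 ≡ 18 (mod 703)
s^79 mod 703 = 18, but m = 584.

forged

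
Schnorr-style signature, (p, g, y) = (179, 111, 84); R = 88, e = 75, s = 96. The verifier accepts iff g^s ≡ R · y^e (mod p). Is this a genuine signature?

forged

g^s mod p:
111^2 = 12321 ≡ 149
111^4 ≡ 149^2 = 22201 ≡ 5
111^8 ≡ 5^2 = 25
111^16 ≡ 25^2 = 625 ≡ 88
111^32 ≡ 88^2 = 7744 ≡ 47
111^64 ≡ 47^2 = 2209 ≡ 61
96 = 64 + 32, so 111^96 ≡ 61·47 ≡ 3 (mod 179)
R · y^e mod p:
84^2 = 7056 ≡ 75
84^4 ≡ 75^2 = 5625 ≡ 76
84^8 ≡ 76^2 = 5776 ≡ 48
84^16 ≡ 48^2 = 2304 ≡ 156
84^32 ≡ 156^2 = 24336 ≡ 171
84^64 ≡ 171^2 = 29241 ≡ 64
75 = 64 + 8 + 2 + 1, so 84^75 ≡ 64·48·75·84 ≡ 120 (mod 179)
88·120 = 10560 ≡ 178 (mod 179)
3 ≠ 178; the check fails.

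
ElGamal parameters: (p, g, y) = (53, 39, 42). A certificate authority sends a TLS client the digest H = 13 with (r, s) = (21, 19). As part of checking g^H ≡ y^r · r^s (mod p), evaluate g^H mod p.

Squares mod 53: 39^1≡39, 39^2≡37, 39^4≡44, 39^8≡28
13 = 8 + 4 + 1, so 39^13 ≡ 28·44·39 ≡ 30 (mod 53)

30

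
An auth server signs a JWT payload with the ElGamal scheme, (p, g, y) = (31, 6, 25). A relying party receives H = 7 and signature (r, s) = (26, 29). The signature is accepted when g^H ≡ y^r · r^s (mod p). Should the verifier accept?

reject

Left side g^H mod p:
Squares mod 31: 6^1≡6, 6^2≡5, 6^4≡25
7 = 4 + 2 + 1, so 6^7 ≡ 25·5·6 ≡ 6 (mod 31)
Right side y^r · r^s mod p:
Squares mod 31: 25^1≡25, 25^2≡5, 25^4≡25, 25^8≡5, 25^16≡25
26 = 16 + 8 + 2, so 25^26 ≡ 25·5·5 ≡ 5 (mod 31)
Squares mod 31: 26^1≡26, 26^2≡25, 26^4≡5, 26^8≡25, 26^16≡5
29 = 16 + 8 + 4 + 1, so 26^29 ≡ 5·25·5·26 ≡ 6 (mod 31)
5·6 = 30 ≡ 30 (mod 31)
6 ≠ 30, so verification fails.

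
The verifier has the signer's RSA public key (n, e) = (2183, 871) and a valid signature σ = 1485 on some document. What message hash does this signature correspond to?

2016

σ^2 ≡ 1485^2 = 2205225 ≡ 395
σ^4 ≡ 395^2 = 156025 ≡ 1032
σ^8 ≡ 1032^2 = 1065024 ≡ 1903
σ^16 ≡ 1903^2 = 3621409 ≡ 1995
σ^32 ≡ 1995^2 = 3980025 ≡ 416
σ^64 ≡ 416^2 = 173056 ≡ 599
σ^128 ≡ 599^2 = 358801 ≡ 789
σ^256 ≡ 789^2 = 622521 ≡ 366
σ^512 ≡ 366^2 = 133956 ≡ 793
871 = 512 + 256 + 64 + 32 + 4 + 2 + 1, so σ^871 ≡ 793·366·599·416·1032·395·1485 ≡ 2016 (mod 2183)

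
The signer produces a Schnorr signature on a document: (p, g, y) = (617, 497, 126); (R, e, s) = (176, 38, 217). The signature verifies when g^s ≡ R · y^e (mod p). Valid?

g^s mod p:
497^2 = 247009 ≡ 209
497^4 ≡ 209^2 = 43681 ≡ 491
497^8 ≡ 491^2 = 241081 ≡ 451
497^16 ≡ 451^2 = 203401 ≡ 408
497^32 ≡ 408^2 = 166464 ≡ 491
497^64 ≡ 491^2 = 241081 ≡ 451
497^128 ≡ 451^2 = 203401 ≡ 408
217 = 128 + 64 + 16 + 8 + 1, so 497^217 ≡ 408·451·408·451·497 ≡ 194 (mod 617)
R · y^e mod p:
126^2 = 15876 ≡ 451
126^4 ≡ 451^2 = 203401 ≡ 408
126^8 ≡ 408^2 = 166464 ≡ 491
126^16 ≡ 491^2 = 241081 ≡ 451
126^32 ≡ 451^2 = 203401 ≡ 408
38 = 32 + 4 + 2, so 126^38 ≡ 408·408·451 ≡ 555 (mod 617)
176·555 = 97680 ≡ 194 (mod 617)
194 ≡ 194 (mod 617); signature holds.

yes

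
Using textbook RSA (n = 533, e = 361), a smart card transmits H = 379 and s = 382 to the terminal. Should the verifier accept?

s^2 ≡ 382^2 = 145924 ≡ 415
s^4 ≡ 415^2 = 172225 ≡ 66
s^8 ≡ 66^2 = 4356 ≡ 92
s^16 ≡ 92^2 = 8464 ≡ 469
s^32 ≡ 469^2 = 219961 ≡ 365
s^64 ≡ 365^2 = 133225 ≡ 508
s^128 ≡ 508^2 = 258064 ≡ 92
s^256 ≡ 92^2 = 8464 ≡ 469
361 = 256 + 64 + 32 + 8 + 1, so s^361 ≡ 469·508·365·92·382 ≡ 382 (mod 533)
382 ≠ 379, so verification fails.

reject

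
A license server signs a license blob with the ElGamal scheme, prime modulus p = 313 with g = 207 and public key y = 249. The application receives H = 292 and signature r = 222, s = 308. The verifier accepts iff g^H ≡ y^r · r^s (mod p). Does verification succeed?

fails

Left side g^H mod p:
Squares mod 313: 207^1≡207, 207^2≡281, 207^4≡85, 207^8≡26, 207^16≡50, 207^32≡309, 207^64≡16, 207^128≡256, 207^256≡119
292 = 256 + 32 + 4, so 207^292 ≡ 119·309·85 ≡ 230 (mod 313)
Right side y^r · r^s mod p:
Squares mod 313: 249^1≡249, 249^2≡27, 249^4≡103, 249^8≡280, 249^16≡150, 249^32≡277, 249^64≡44, 249^128≡58
222 = 128 + 64 + 16 + 8 + 4 + 2, so 249^222 ≡ 58·44·150·280·103·27 ≡ 249 (mod 313)
Squares mod 313: 222^1≡222, 222^2≡143, 222^4≡104, 222^8≡174, 222^16≡228, 222^32≡26, 222^64≡50, 222^128≡309, 222^256≡16
308 = 256 + 32 + 16 + 4, so 222^308 ≡ 16·26·228·104 ≡ 310 (mod 313)
249·310 = 77190 ≡ 192 (mod 313)
230 ≠ 192, so verification fails.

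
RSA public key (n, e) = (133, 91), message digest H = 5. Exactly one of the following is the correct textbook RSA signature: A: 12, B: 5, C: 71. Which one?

B

Candidate A: Squares mod 133: 12^1≡12, 12^2≡11, 12^4≡121, 12^8≡11, 12^16≡121, 12^32≡11, 12^64≡121; 91 = 64 + 16 + 8 + 2 + 1, so 12^91 ≡ 121·121·11·11·12 ≡ 12 (mod 133)
Candidate B: Squares mod 133: 5^1≡5, 5^2≡25, 5^4≡93, 5^8≡4, 5^16≡16, 5^32≡123, 5^64≡100; 91 = 64 + 16 + 8 + 2 + 1, so 5^91 ≡ 100·16·4·25·5 ≡ 5 (mod 133)
  → matches H = 5
Candidate C: Squares mod 133: 71^1≡71, 71^2≡120, 71^4≡36, 71^8≡99, 71^16≡92, 71^32≡85, 71^64≡43; 91 = 64 + 16 + 8 + 2 + 1, so 71^91 ≡ 43·92·99·120·71 ≡ 71 (mod 133)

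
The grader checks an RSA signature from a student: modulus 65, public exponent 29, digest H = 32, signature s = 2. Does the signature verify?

Squares mod 65: s^1≡2, s^2≡4, s^4≡16, s^8≡61, s^16≡16
29 = 16 + 8 + 4 + 1, so s^29 ≡ 16·61·16·2 ≡ 32 (mod 65)
Since 32 equals the digest 32, verification succeeds.

verifies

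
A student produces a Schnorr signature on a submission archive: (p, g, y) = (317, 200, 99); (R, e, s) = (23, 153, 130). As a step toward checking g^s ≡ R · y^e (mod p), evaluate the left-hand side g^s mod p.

112

200^2 = 40000 ≡ 58
200^4 ≡ 58^2 = 3364 ≡ 194
200^8 ≡ 194^2 = 37636 ≡ 230
200^16 ≡ 230^2 = 52900 ≡ 278
200^32 ≡ 278^2 = 77284 ≡ 253
200^64 ≡ 253^2 = 64009 ≡ 292
200^128 ≡ 292^2 = 85264 ≡ 308
130 = 128 + 2, so 200^130 ≡ 308·58 ≡ 112 (mod 317)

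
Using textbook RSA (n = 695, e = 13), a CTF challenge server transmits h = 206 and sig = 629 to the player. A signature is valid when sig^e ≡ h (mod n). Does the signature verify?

does not verify

Squares mod 695: sig^1≡629, sig^2≡186, sig^4≡541, sig^8≡86
13 = 8 + 4 + 1, so sig^13 ≡ 86·541·629 ≡ 489 (mod 695)
sig^13 mod 695 = 489, but h = 206.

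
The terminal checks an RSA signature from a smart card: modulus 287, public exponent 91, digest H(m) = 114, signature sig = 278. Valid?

no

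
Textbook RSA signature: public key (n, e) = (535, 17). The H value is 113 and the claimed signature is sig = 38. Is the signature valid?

valid

sig^2 ≡ 38^2 = 1444 ≡ 374
sig^4 ≡ 374^2 = 139876 ≡ 241
sig^8 ≡ 241^2 = 58081 ≡ 301
sig^16 ≡ 301^2 = 90601 ≡ 186
17 = 16 + 1, so sig^17 ≡ 186·38 ≡ 113 (mod 535)
113 = H, so the signature checks out.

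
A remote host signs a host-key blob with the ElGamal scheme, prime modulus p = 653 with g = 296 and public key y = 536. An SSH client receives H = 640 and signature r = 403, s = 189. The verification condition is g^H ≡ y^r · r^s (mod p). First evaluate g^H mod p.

92

296^640 mod 653 = 92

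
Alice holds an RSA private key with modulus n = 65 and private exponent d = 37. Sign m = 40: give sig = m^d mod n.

40

Squares mod 65: m^1≡40, m^2≡40, m^4≡40, m^8≡40, m^16≡40, m^32≡40
37 = 32 + 4 + 1, so m^37 ≡ 40·40·40 ≡ 40 (mod 65)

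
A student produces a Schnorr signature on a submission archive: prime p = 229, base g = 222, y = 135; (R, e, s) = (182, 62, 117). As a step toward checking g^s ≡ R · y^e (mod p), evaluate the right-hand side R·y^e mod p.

114

135^2 = 18225 ≡ 134
135^4 ≡ 134^2 = 17956 ≡ 94
135^8 ≡ 94^2 = 8836 ≡ 134
135^16 ≡ 134^2 = 17956 ≡ 94
135^32 ≡ 94^2 = 8836 ≡ 134
62 = 32 + 16 + 8 + 4 + 2, so 135^62 ≡ 134·94·134·94·134 ≡ 134 (mod 229)
R · y^e ≡ 182·134 = 24388 ≡ 114 (mod 229)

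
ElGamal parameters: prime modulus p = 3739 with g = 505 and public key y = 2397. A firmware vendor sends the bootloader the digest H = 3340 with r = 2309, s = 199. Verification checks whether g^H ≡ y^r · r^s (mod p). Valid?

yes

Left side g^H mod p:
Squares mod 3739: 505^1≡505, 505^2≡773, 505^4≡3028, 505^8≡756, 505^16≡3208, 505^32≡1536, 505^64≡3726, 505^128≡169, 505^256≡2388, 505^512≡569, 505^1024≡2207, 505^2048≡2671
3340 = 2048 + 1024 + 256 + 8 + 4, so 505^3340 ≡ 2671·2207·2388·756·3028 ≡ 62 (mod 3739)
Right side y^r · r^s mod p:
Squares mod 3739: 2397^1≡2397, 2397^2≡2505, 2397^4≡983, 2397^8≡1627, 2397^16≡3656, 2397^32≡3150, 2397^64≡2933, 2397^128≡2789, 2397^256≡1401, 2397^512≡3565, 2397^1024≡364, 2397^2048≡1631
2309 = 2048 + 256 + 4 + 1, so 2397^2309 ≡ 1631·1401·983·2397 ≡ 1613 (mod 3739)
Squares mod 3739: 2309^1≡2309, 2309^2≡3406, 2309^4≡2458, 2309^8≡3279, 2309^16≡2216, 2309^32≡1349, 2309^64≡2647, 2309^128≡3462
199 = 128 + 64 + 4 + 2 + 1, so 2309^199 ≡ 3462·2647·2458·3406·2309 ≡ 2128 (mod 3739)
1613·2128 = 3432464 ≡ 62 (mod 3739)
62 ≡ 62 (mod 3739), so the signature is genuine.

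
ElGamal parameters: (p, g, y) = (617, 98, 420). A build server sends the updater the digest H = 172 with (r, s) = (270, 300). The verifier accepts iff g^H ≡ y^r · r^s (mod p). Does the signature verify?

Left side g^H mod p:
98^2 = 9604 ≡ 349
98^4 ≡ 349^2 = 121801 ≡ 252
98^8 ≡ 252^2 = 63504 ≡ 570
98^16 ≡ 570^2 = 324900 ≡ 358
98^32 ≡ 358^2 = 128164 ≡ 445
98^64 ≡ 445^2 = 198025 ≡ 585
98^128 ≡ 585^2 = 342225 ≡ 407
172 = 128 + 32 + 8 + 4, so 98^172 ≡ 407·445·570·252 ≡ 308 (mod 617)
Right side y^r · r^s mod p:
420^2 = 176400 ≡ 555
420^4 ≡ 555^2 = 308025 ≡ 142
420^8 ≡ 142^2 = 20164 ≡ 420
420^16 ≡ 420^2 = 176400 ≡ 555
420^32 ≡ 555^2 = 308025 ≡ 142
420^64 ≡ 142^2 = 20164 ≡ 420
420^128 ≡ 420^2 = 176400 ≡ 555
420^256 ≡ 555^2 = 308025 ≡ 142
270 = 256 + 8 + 4 + 2, so 420^270 ≡ 142·420·142·555 ≡ 142 (mod 617)
270^2 = 72900 ≡ 94
270^4 ≡ 94^2 = 8836 ≡ 198
270^8 ≡ 198^2 = 39204 ≡ 333
270^16 ≡ 333^2 = 110889 ≡ 446
270^32 ≡ 446^2 = 198916 ≡ 242
270^64 ≡ 242^2 = 58564 ≡ 566
270^128 ≡ 566^2 = 320356 ≡ 133
270^256 ≡ 133^2 = 17689 ≡ 413
300 = 256 + 32 + 8 + 4, so 270^300 ≡ 413·242·333·198 ≡ 63 (mod 617)
142·63 = 8946 ≡ 308 (mod 617)
308 ≡ 308 (mod 617), so the signature is genuine.

verifies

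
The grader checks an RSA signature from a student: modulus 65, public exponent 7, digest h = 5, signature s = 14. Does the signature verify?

does not verify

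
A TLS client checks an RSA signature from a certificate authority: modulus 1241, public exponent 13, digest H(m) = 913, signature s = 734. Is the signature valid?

valid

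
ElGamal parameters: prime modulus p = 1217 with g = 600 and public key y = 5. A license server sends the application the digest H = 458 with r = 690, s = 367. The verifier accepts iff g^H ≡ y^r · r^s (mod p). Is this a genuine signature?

forged

Left side g^H mod p:
600^2 = 360000 ≡ 985
600^4 ≡ 985^2 = 970225 ≡ 276
600^8 ≡ 276^2 = 76176 ≡ 722
600^16 ≡ 722^2 = 521284 ≡ 408
600^32 ≡ 408^2 = 166464 ≡ 952
600^64 ≡ 952^2 = 906304 ≡ 856
600^128 ≡ 856^2 = 732736 ≡ 102
600^256 ≡ 102^2 = 10404 ≡ 668
458 = 256 + 128 + 64 + 8 + 2, so 600^458 ≡ 668·102·856·722·985 ≡ 943 (mod 1217)
Right side y^r · r^s mod p:
5^2 = 25
5^4 ≡ 25^2 = 625
5^8 ≡ 625^2 = 390625 ≡ 1185
5^16 ≡ 1185^2 = 1404225 ≡ 1024
5^32 ≡ 1024^2 = 1048576 ≡ 739
5^64 ≡ 739^2 = 546121 ≡ 905
5^128 ≡ 905^2 = 819025 ≡ 1201
5^256 ≡ 1201^2 = 1442401 ≡ 256
5^512 ≡ 256^2 = 65536 ≡ 1035
690 = 512 + 128 + 32 + 16 + 2, so 5^690 ≡ 1035·1201·739·1024·25 ≡ 29 (mod 1217)
690^2 = 476100 ≡ 253
690^4 ≡ 253^2 = 64009 ≡ 725
690^8 ≡ 725^2 = 525625 ≡ 1098
690^16 ≡ 1098^2 = 1205604 ≡ 774
690^32 ≡ 774^2 = 599076 ≡ 312
690^64 ≡ 312^2 = 97344 ≡ 1201
690^128 ≡ 1201^2 = 1442401 ≡ 256
690^256 ≡ 256^2 = 65536 ≡ 1035
367 = 256 + 64 + 32 + 8 + 4 + 2 + 1, so 690^367 ≡ 1035·1201·312·1098·725·253·690 ≡ 859 (mod 1217)
29·859 = 24911 ≡ 571 (mod 1217)
943 ≠ 571, so verification fails.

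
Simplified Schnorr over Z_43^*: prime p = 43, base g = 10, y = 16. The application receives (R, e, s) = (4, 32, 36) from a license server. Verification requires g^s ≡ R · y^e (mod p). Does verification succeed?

passes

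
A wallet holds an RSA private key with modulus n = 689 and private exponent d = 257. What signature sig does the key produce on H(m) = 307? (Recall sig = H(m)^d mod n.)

(H(m))^257 mod 689 = 203

203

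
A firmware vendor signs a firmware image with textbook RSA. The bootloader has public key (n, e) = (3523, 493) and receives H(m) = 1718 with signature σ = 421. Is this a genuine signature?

forged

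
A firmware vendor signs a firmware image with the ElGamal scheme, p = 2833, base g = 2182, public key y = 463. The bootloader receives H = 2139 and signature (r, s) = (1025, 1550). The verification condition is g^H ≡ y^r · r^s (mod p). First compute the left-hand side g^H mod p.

1013

Squares mod 2833: 2182^1≡2182, 2182^2≡1684, 2182^4≡23, 2182^8≡529, 2182^16≡2207, 2182^32≡922, 2182^64≡184, 2182^128≡2693, 2182^256≡2602, 2182^512≡2367, 2182^1024≡1848, 2182^2048≡1339
2139 = 2048 + 64 + 16 + 8 + 2 + 1, so 2182^2139 ≡ 1339·184·2207·529·1684·2182 ≡ 1013 (mod 2833)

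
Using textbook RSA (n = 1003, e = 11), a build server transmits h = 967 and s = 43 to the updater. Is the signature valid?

valid

Squares mod 1003: s^1≡43, s^2≡846, s^4≡577, s^8≡936
11 = 8 + 2 + 1, so s^11 ≡ 936·846·43 ≡ 967 (mod 1003)
Since 967 equals the digest 967, verification succeeds.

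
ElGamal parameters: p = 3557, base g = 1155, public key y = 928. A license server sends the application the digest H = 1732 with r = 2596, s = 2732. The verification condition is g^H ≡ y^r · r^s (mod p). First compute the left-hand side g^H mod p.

1155^2 = 1334025 ≡ 150
1155^4 ≡ 150^2 = 22500 ≡ 1158
1155^8 ≡ 1158^2 = 1340964 ≡ 3532
1155^16 ≡ 3532^2 = 12475024 ≡ 625
1155^32 ≡ 625^2 = 390625 ≡ 2912
1155^64 ≡ 2912^2 = 8479744 ≡ 3413
1155^128 ≡ 3413^2 = 11648569 ≡ 2951
1155^256 ≡ 2951^2 = 8708401 ≡ 865
1155^512 ≡ 865^2 = 748225 ≡ 1255
1155^1024 ≡ 1255^2 = 1575025 ≡ 2831
1732 = 1024 + 512 + 128 + 64 + 4, so 1155^1732 ≡ 2831·1255·2951·3413·1158 ≡ 90 (mod 3557)

90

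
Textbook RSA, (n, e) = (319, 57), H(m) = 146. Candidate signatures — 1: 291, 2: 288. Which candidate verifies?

1

Candidate 1: 291^2 = 84681 ≡ 146; 291^4 ≡ 146^2 = 21316 ≡ 262; 291^8 ≡ 262^2 = 68644 ≡ 59; 291^16 ≡ 59^2 = 3481 ≡ 291; 291^32 ≡ 291^2 = 84681 ≡ 146; 57 = 32 + 16 + 8 + 1, so 291^57 ≡ 146·291·59·291 ≡ 146 (mod 319)
  → matches H(m) = 146
Candidate 2: 288^2 = 82944 ≡ 4; 288^4 ≡ 4^2 = 16; 288^8 ≡ 16^2 = 256; 288^16 ≡ 256^2 = 65536 ≡ 141; 288^32 ≡ 141^2 = 19881 ≡ 103; 57 = 32 + 16 + 8 + 1, so 288^57 ≡ 103·141·256·288 ≡ 172 (mod 319)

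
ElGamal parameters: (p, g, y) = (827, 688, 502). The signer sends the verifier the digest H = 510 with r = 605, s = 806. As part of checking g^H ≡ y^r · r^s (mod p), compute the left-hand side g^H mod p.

361

688^2 = 473344 ≡ 300
688^4 ≡ 300^2 = 90000 ≡ 684
688^8 ≡ 684^2 = 467856 ≡ 601
688^16 ≡ 601^2 = 361201 ≡ 629
688^32 ≡ 629^2 = 395641 ≡ 335
688^64 ≡ 335^2 = 112225 ≡ 580
688^128 ≡ 580^2 = 336400 ≡ 638
688^256 ≡ 638^2 = 407044 ≡ 160
510 = 256 + 128 + 64 + 32 + 16 + 8 + 4 + 2, so 688^510 ≡ 160·638·580·335·629·601·684·300 ≡ 361 (mod 827)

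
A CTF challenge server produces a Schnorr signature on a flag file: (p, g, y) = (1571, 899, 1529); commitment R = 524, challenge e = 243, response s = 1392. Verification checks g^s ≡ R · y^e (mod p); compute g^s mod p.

206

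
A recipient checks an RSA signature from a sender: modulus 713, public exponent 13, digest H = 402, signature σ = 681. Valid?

σ^2 ≡ 681^2 = 463761 ≡ 311
σ^4 ≡ 311^2 = 96721 ≡ 466
σ^8 ≡ 466^2 = 217156 ≡ 404
13 = 8 + 4 + 1, so σ^13 ≡ 404·466·681 ≡ 402 (mod 713)
Since 402 equals the digest 402, verification succeeds.

yes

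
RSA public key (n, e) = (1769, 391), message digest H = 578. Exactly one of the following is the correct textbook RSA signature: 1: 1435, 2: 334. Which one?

1

Candidate 1: 1435^2 = 2059225 ≡ 109; 1435^4 ≡ 109^2 = 11881 ≡ 1267; 1435^8 ≡ 1267^2 = 1605289 ≡ 806; 1435^16 ≡ 806^2 = 649636 ≡ 413; 1435^32 ≡ 413^2 = 170569 ≡ 745; 1435^64 ≡ 745^2 = 555025 ≡ 1328; 1435^128 ≡ 1328^2 = 1763584 ≡ 1660; 1435^256 ≡ 1660^2 = 2755600 ≡ 1267; 391 = 256 + 128 + 4 + 2 + 1, so 1435^391 ≡ 1267·1660·1267·109·1435 ≡ 578 (mod 1769)
  → matches H = 578
Candidate 2: 334^2 = 111556 ≡ 109; 334^4 ≡ 109^2 = 11881 ≡ 1267; 334^8 ≡ 1267^2 = 1605289 ≡ 806; 334^16 ≡ 806^2 = 649636 ≡ 413; 334^32 ≡ 413^2 = 170569 ≡ 745; 334^64 ≡ 745^2 = 555025 ≡ 1328; 334^128 ≡ 1328^2 = 1763584 ≡ 1660; 334^256 ≡ 1660^2 = 2755600 ≡ 1267; 391 = 256 + 128 + 4 + 2 + 1, so 334^391 ≡ 1267·1660·1267·109·334 ≡ 1191 (mod 1769)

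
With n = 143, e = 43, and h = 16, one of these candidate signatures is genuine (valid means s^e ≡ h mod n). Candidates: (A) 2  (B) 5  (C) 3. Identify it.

C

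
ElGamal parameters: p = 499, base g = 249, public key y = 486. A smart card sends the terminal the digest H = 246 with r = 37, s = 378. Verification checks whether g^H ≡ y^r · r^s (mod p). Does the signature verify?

Left side g^H mod p:
249^2 = 62001 ≡ 125
249^4 ≡ 125^2 = 15625 ≡ 156
249^8 ≡ 156^2 = 24336 ≡ 384
249^16 ≡ 384^2 = 147456 ≡ 251
249^32 ≡ 251^2 = 63001 ≡ 127
249^64 ≡ 127^2 = 16129 ≡ 161
249^128 ≡ 161^2 = 25921 ≡ 472
246 = 128 + 64 + 32 + 16 + 4 + 2, so 249^246 ≡ 472·161·127·251·156·125 ≡ 491 (mod 499)
Right side y^r · r^s mod p:
486^2 = 236196 ≡ 169
486^4 ≡ 169^2 = 28561 ≡ 118
486^8 ≡ 118^2 = 13924 ≡ 451
486^16 ≡ 451^2 = 203401 ≡ 308
486^32 ≡ 308^2 = 94864 ≡ 54
37 = 32 + 4 + 1, so 486^37 ≡ 54·118·486 ≡ 497 (mod 499)
37^2 = 1369 ≡ 371
37^4 ≡ 371^2 = 137641 ≡ 416
37^8 ≡ 416^2 = 173056 ≡ 402
37^16 ≡ 402^2 = 161604 ≡ 427
37^32 ≡ 427^2 = 182329 ≡ 194
37^64 ≡ 194^2 = 37636 ≡ 211
37^128 ≡ 211^2 = 44521 ≡ 110
37^256 ≡ 110^2 = 12100 ≡ 124
378 = 256 + 64 + 32 + 16 + 8 + 2, so 37^378 ≡ 124·211·194·427·402·371 ≡ 421 (mod 499)
497·421 = 209237 ≡ 156 (mod 499)
491 ≠ 156, so verification fails.

does not verify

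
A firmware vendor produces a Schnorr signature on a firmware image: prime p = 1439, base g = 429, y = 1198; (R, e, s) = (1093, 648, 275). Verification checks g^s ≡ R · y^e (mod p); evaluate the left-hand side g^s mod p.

618

429^2 = 184041 ≡ 1288
429^4 ≡ 1288^2 = 1658944 ≡ 1216
429^8 ≡ 1216^2 = 1478656 ≡ 803
429^16 ≡ 803^2 = 644809 ≡ 137
429^32 ≡ 137^2 = 18769 ≡ 62
429^64 ≡ 62^2 = 3844 ≡ 966
429^128 ≡ 966^2 = 933156 ≡ 684
429^256 ≡ 684^2 = 467856 ≡ 181
275 = 256 + 16 + 2 + 1, so 429^275 ≡ 181·137·1288·429 ≡ 618 (mod 1439)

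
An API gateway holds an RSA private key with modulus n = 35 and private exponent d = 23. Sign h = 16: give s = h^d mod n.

11

h^2 ≡ 16^2 = 256 ≡ 11
h^4 ≡ 11^2 = 121 ≡ 16
h^8 ≡ 16^2 = 256 ≡ 11
h^16 ≡ 11^2 = 121 ≡ 16
23 = 16 + 4 + 2 + 1, so h^23 ≡ 16·16·11·16 ≡ 11 (mod 35)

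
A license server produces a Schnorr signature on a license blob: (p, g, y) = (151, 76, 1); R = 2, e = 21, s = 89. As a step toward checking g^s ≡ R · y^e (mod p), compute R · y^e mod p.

2

1^2 = 1
1^4 ≡ 1^2 = 1
1^8 ≡ 1^2 = 1
1^16 ≡ 1^2 = 1
21 = 16 + 4 + 1, so 1^21 ≡ 1·1·1 ≡ 1 (mod 151)
R · y^e ≡ 2·1 = 2 ≡ 2 (mod 151)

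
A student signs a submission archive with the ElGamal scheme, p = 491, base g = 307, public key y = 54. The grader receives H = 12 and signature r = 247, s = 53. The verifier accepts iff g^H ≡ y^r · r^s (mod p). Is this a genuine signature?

genuine

Left side g^H mod p:
307^2 = 94249 ≡ 468
307^4 ≡ 468^2 = 219024 ≡ 38
307^8 ≡ 38^2 = 1444 ≡ 462
12 = 8 + 4, so 307^12 ≡ 462·38 ≡ 371 (mod 491)
Right side y^r · r^s mod p:
54^2 = 2916 ≡ 461
54^4 ≡ 461^2 = 212521 ≡ 409
54^8 ≡ 409^2 = 167281 ≡ 341
54^16 ≡ 341^2 = 116281 ≡ 405
54^32 ≡ 405^2 = 164025 ≡ 31
54^64 ≡ 31^2 = 961 ≡ 470
54^128 ≡ 470^2 = 220900 ≡ 441
247 = 128 + 64 + 32 + 16 + 4 + 2 + 1, so 54^247 ≡ 441·470·31·405·409·461·54 ≡ 30 (mod 491)
247^2 = 61009 ≡ 125
247^4 ≡ 125^2 = 15625 ≡ 404
247^8 ≡ 404^2 = 163216 ≡ 204
247^16 ≡ 204^2 = 41616 ≡ 372
247^32 ≡ 372^2 = 138384 ≡ 413
53 = 32 + 16 + 4 + 1, so 247^53 ≡ 413·372·404·247 ≡ 487 (mod 491)
30·487 = 14610 ≡ 371 (mod 491)
371 ≡ 371 (mod 491), so the signature is genuine.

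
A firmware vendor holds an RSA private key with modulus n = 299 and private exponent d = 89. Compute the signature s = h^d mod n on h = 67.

136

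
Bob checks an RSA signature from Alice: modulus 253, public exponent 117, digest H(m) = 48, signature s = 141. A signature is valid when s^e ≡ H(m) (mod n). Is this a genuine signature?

genuine

Squares mod 253: s^1≡141, s^2≡147, s^4≡104, s^8≡190, s^16≡174, s^32≡169, s^64≡225
117 = 64 + 32 + 16 + 4 + 1, so s^117 ≡ 225·169·174·104·141 ≡ 48 (mod 253)
48 = H(m), so the signature checks out.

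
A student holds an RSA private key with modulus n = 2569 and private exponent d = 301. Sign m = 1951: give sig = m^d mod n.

1006

Squares mod 2569: m^1≡1951, m^2≡1712, m^4≡2284, m^8≡1586, m^16≡345, m^32≡851, m^64≡2312, m^128≡1824, m^256≡121
301 = 256 + 32 + 8 + 4 + 1, so m^301 ≡ 121·851·1586·2284·1951 ≡ 1006 (mod 2569)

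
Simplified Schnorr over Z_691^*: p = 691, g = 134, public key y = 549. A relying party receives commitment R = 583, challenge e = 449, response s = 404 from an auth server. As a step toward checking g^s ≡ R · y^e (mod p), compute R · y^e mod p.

549^449 mod 691 = 276
R · y^e ≡ 583·276 = 160908 ≡ 596 (mod 691)

596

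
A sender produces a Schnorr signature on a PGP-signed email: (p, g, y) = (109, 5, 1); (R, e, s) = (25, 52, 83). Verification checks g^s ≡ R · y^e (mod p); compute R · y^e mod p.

1^2 = 1
1^4 ≡ 1^2 = 1
1^8 ≡ 1^2 = 1
1^16 ≡ 1^2 = 1
1^32 ≡ 1^2 = 1
52 = 32 + 16 + 4, so 1^52 ≡ 1·1·1 ≡ 1 (mod 109)
R · y^e ≡ 25·1 = 25 ≡ 25 (mod 109)

25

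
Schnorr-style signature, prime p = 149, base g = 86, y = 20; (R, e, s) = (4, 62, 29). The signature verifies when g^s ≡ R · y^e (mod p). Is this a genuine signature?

genuine

g^s mod p:
86^2 = 7396 ≡ 95
86^4 ≡ 95^2 = 9025 ≡ 85
86^8 ≡ 85^2 = 7225 ≡ 73
86^16 ≡ 73^2 = 5329 ≡ 114
29 = 16 + 8 + 4 + 1, so 86^29 ≡ 114·73·85·86 ≡ 100 (mod 149)
R · y^e mod p:
20^2 = 400 ≡ 102
20^4 ≡ 102^2 = 10404 ≡ 123
20^8 ≡ 123^2 = 15129 ≡ 80
20^16 ≡ 80^2 = 6400 ≡ 142
20^32 ≡ 142^2 = 20164 ≡ 49
62 = 32 + 16 + 8 + 4 + 2, so 20^62 ≡ 49·142·80·123·102 ≡ 25 (mod 149)
4·25 = 100 ≡ 100 (mod 149)
100 ≡ 100 (mod 149); signature holds.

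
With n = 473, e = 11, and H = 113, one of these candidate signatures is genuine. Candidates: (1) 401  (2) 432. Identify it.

Candidate 1: 401^2 = 160801 ≡ 454; 401^4 ≡ 454^2 = 206116 ≡ 361; 401^8 ≡ 361^2 = 130321 ≡ 246; 11 = 8 + 2 + 1, so 401^11 ≡ 246·454·401 ≡ 225 (mod 473)
Candidate 2: 432^2 = 186624 ≡ 262; 432^4 ≡ 262^2 = 68644 ≡ 59; 432^8 ≡ 59^2 = 3481 ≡ 170; 11 = 8 + 2 + 1, so 432^11 ≡ 170·262·432 ≡ 113 (mod 473)
  → matches H = 113

2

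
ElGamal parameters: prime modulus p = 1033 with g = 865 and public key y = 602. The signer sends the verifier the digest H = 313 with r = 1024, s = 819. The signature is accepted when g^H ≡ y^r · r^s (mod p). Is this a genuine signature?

genuine

Left side g^H mod p:
Squares mod 1033: 865^1≡865, 865^2≡333, 865^4≡358, 865^8≡72, 865^16≡19, 865^32≡361, 865^64≡163, 865^128≡744, 865^256≡881
313 = 256 + 32 + 16 + 8 + 1, so 865^313 ≡ 881·361·19·72·865 ≡ 307 (mod 1033)
Right side y^r · r^s mod p:
Squares mod 1033: 602^1≡602, 602^2≡854, 602^4≡18, 602^8≡324, 602^16≡643, 602^32≡249, 602^64≡21, 602^128≡441, 602^256≡277, 602^512≡287, 602^1024≡762
602^1024 ≡ 762 (mod 1033)
Squares mod 1033: 1024^1≡1024, 1024^2≡81, 1024^4≡363, 1024^8≡578, 1024^16≡425, 1024^32≡883, 1024^64≡807, 1024^128≡459, 1024^256≡982, 1024^512≡535
819 = 512 + 256 + 32 + 16 + 2 + 1, so 1024^819 ≡ 535·982·883·425·81·1024 ≡ 300 (mod 1033)
762·300 = 228600 ≡ 307 (mod 1033)
307 ≡ 307 (mod 1033), so the signature is genuine.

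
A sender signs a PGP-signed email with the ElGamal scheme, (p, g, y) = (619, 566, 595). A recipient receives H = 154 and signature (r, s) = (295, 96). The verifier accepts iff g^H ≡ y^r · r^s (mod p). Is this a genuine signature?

forged

Left side g^H mod p:
566^2 = 320356 ≡ 333
566^4 ≡ 333^2 = 110889 ≡ 88
566^8 ≡ 88^2 = 7744 ≡ 316
566^16 ≡ 316^2 = 99856 ≡ 197
566^32 ≡ 197^2 = 38809 ≡ 431
566^64 ≡ 431^2 = 185761 ≡ 61
566^128 ≡ 61^2 = 3721 ≡ 7
154 = 128 + 16 + 8 + 2, so 566^154 ≡ 7·197·316·333 ≡ 337 (mod 619)
Right side y^r · r^s mod p:
595^2 = 354025 ≡ 576
595^4 ≡ 576^2 = 331776 ≡ 611
595^8 ≡ 611^2 = 373321 ≡ 64
595^16 ≡ 64^2 = 4096 ≡ 382
595^32 ≡ 382^2 = 145924 ≡ 459
595^64 ≡ 459^2 = 210681 ≡ 221
595^128 ≡ 221^2 = 48841 ≡ 559
595^256 ≡ 559^2 = 312481 ≡ 505
295 = 256 + 32 + 4 + 2 + 1, so 595^295 ≡ 505·459·611·576·595 ≡ 261 (mod 619)
295^2 = 87025 ≡ 365
295^4 ≡ 365^2 = 133225 ≡ 140
295^8 ≡ 140^2 = 19600 ≡ 411
295^16 ≡ 411^2 = 168921 ≡ 553
295^32 ≡ 553^2 = 305809 ≡ 23
295^64 ≡ 23^2 = 529
96 = 64 + 32, so 295^96 ≡ 529·23 ≡ 406 (mod 619)
261·406 = 105966 ≡ 117 (mod 619)
337 ≠ 117, so verification fails.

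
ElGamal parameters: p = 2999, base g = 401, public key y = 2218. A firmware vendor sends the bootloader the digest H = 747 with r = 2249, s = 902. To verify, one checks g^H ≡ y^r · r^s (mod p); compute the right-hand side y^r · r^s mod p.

2218^2249 mod 2999 = 2295
2249^902 mod 2999 = 2138
y^r · r^s ≡ 2295·2138 = 4906710 ≡ 346 (mod 2999)

346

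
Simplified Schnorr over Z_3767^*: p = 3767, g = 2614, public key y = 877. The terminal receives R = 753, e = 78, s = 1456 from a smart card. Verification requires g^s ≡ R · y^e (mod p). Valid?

g^s mod p:
Squares mod 3767: 2614^1≡2614, 2614^2≡3425, 2614^4≡187, 2614^8≡1066, 2614^16≡2489, 2614^32≡2173, 2614^64≡1878, 2614^128≡972, 2614^256≡3034, 2614^512≡2375, 2614^1024≡1426
1456 = 1024 + 256 + 128 + 32 + 16, so 2614^1456 ≡ 1426·3034·972·2173·2489 ≡ 380 (mod 3767)
R · y^e mod p:
Squares mod 3767: 877^1≡877, 877^2≡661, 877^4≡3716, 877^8≡2601, 877^16≡3436, 877^32≡318, 877^64≡3182
78 = 64 + 8 + 4 + 2, so 877^78 ≡ 3182·2601·3716·661 ≡ 1598 (mod 3767)
753·1598 = 1203294 ≡ 1621 (mod 3767)
380 ≠ 1621; the check fails.

no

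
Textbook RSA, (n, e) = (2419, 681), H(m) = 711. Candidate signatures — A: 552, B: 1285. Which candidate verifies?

Candidate A: 552^2 = 304704 ≡ 2329; 552^4 ≡ 2329^2 = 5424241 ≡ 843; 552^8 ≡ 843^2 = 710649 ≡ 1882; 552^16 ≡ 1882^2 = 3541924 ≡ 508; 552^32 ≡ 508^2 = 258064 ≡ 1650; 552^64 ≡ 1650^2 = 2722500 ≡ 1125; 552^128 ≡ 1125^2 = 1265625 ≡ 488; 552^256 ≡ 488^2 = 238144 ≡ 1082; 552^512 ≡ 1082^2 = 1170724 ≡ 2347; 681 = 512 + 128 + 32 + 8 + 1, so 552^681 ≡ 2347·488·1650·1882·552 ≡ 1864 (mod 2419)
Candidate B: 1285^2 = 1651225 ≡ 1467; 1285^4 ≡ 1467^2 = 2152089 ≡ 1598; 1285^8 ≡ 1598^2 = 2553604 ≡ 1559; 1285^16 ≡ 1559^2 = 2430481 ≡ 1805; 1285^32 ≡ 1805^2 = 3258025 ≡ 2051; 1285^64 ≡ 2051^2 = 4206601 ≡ 2379; 1285^128 ≡ 2379^2 = 5659641 ≡ 1600; 1285^256 ≡ 1600^2 = 2560000 ≡ 698; 1285^512 ≡ 698^2 = 487204 ≡ 985; 681 = 512 + 128 + 32 + 8 + 1, so 1285^681 ≡ 985·1600·2051·1559·1285 ≡ 711 (mod 2419)
  → matches H(m) = 711

B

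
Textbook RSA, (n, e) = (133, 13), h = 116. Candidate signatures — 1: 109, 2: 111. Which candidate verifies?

Candidate 1: 109^2 = 11881 ≡ 44; 109^4 ≡ 44^2 = 1936 ≡ 74; 109^8 ≡ 74^2 = 5476 ≡ 23; 13 = 8 + 4 + 1, so 109^13 ≡ 23·74·109 ≡ 116 (mod 133)
  → matches h = 116
Candidate 2: 111^2 = 12321 ≡ 85; 111^4 ≡ 85^2 = 7225 ≡ 43; 111^8 ≡ 43^2 = 1849 ≡ 120; 13 = 8 + 4 + 1, so 111^13 ≡ 120·43·111 ≡ 62 (mod 133)

1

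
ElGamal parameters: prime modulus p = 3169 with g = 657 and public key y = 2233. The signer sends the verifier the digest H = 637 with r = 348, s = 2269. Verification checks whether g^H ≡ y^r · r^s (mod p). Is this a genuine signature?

Left side g^H mod p:
657^2 = 431649 ≡ 665
657^4 ≡ 665^2 = 442225 ≡ 1734
657^8 ≡ 1734^2 = 3006756 ≡ 2544
657^16 ≡ 2544^2 = 6471936 ≡ 838
657^32 ≡ 838^2 = 702244 ≡ 1895
657^64 ≡ 1895^2 = 3591025 ≡ 548
657^128 ≡ 548^2 = 300304 ≡ 2418
657^256 ≡ 2418^2 = 5846724 ≡ 3088
657^512 ≡ 3088^2 = 9535744 ≡ 223
637 = 512 + 64 + 32 + 16 + 8 + 4 + 1, so 657^637 ≡ 223·548·1895·838·2544·1734·657 ≡ 622 (mod 3169)
Right side y^r · r^s mod p:
2233^2 = 4986289 ≡ 1452
2233^4 ≡ 1452^2 = 2108304 ≡ 919
2233^8 ≡ 919^2 = 844561 ≡ 1607
2233^16 ≡ 1607^2 = 2582449 ≡ 2883
2233^32 ≡ 2883^2 = 8311689 ≡ 2571
2233^64 ≡ 2571^2 = 6610041 ≡ 2676
2233^128 ≡ 2676^2 = 7160976 ≡ 2205
2233^256 ≡ 2205^2 = 4862025 ≡ 779
348 = 256 + 64 + 16 + 8 + 4, so 2233^348 ≡ 779·2676·2883·1607·919 ≡ 1765 (mod 3169)
348^2 = 121104 ≡ 682
348^4 ≡ 682^2 = 465124 ≡ 2450
348^8 ≡ 2450^2 = 6002500 ≡ 414
348^16 ≡ 414^2 = 171396 ≡ 270
348^32 ≡ 270^2 = 72900 ≡ 13
348^64 ≡ 13^2 = 169
348^128 ≡ 169^2 = 28561 ≡ 40
348^256 ≡ 40^2 = 1600
348^512 ≡ 1600^2 = 2560000 ≡ 2617
348^1024 ≡ 2617^2 = 6848689 ≡ 480
348^2048 ≡ 480^2 = 230400 ≡ 2232
2269 = 2048 + 128 + 64 + 16 + 8 + 4 + 1, so 348^2269 ≡ 2232·40·169·270·414·2450·348 ≡ 141 (mod 3169)
1765·141 = 248865 ≡ 1683 (mod 3169)
622 ≠ 1683, so verification fails.

forged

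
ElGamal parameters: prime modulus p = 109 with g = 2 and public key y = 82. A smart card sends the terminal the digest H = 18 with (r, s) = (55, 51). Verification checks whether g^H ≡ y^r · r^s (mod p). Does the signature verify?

does not verify

Left side g^H mod p:
2^2 = 4
2^4 ≡ 4^2 = 16
2^8 ≡ 16^2 = 256 ≡ 38
2^16 ≡ 38^2 = 1444 ≡ 27
18 = 16 + 2, so 2^18 ≡ 27·4 ≡ 108 (mod 109)
Right side y^r · r^s mod p:
82^2 = 6724 ≡ 75
82^4 ≡ 75^2 = 5625 ≡ 66
82^8 ≡ 66^2 = 4356 ≡ 105
82^16 ≡ 105^2 = 11025 ≡ 16
82^32 ≡ 16^2 = 256 ≡ 38
55 = 32 + 16 + 4 + 2 + 1, so 82^55 ≡ 38·16·66·75·82 ≡ 82 (mod 109)
55^2 = 3025 ≡ 82
55^4 ≡ 82^2 = 6724 ≡ 75
55^8 ≡ 75^2 = 5625 ≡ 66
55^16 ≡ 66^2 = 4356 ≡ 105
55^32 ≡ 105^2 = 11025 ≡ 16
51 = 32 + 16 + 2 + 1, so 55^51 ≡ 16·105·82·55 ≡ 101 (mod 109)
82·101 = 8282 ≡ 107 (mod 109)
108 ≠ 107, so verification fails.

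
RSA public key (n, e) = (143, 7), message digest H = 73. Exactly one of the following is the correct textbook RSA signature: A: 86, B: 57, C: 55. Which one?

B

Candidate A: 86^7 mod 143 = 70
Candidate B: 57^7 mod 143 = 73
  → matches H = 73
Candidate C: 55^7 mod 143 = 55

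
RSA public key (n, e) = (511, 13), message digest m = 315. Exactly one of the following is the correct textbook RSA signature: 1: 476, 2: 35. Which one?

1

Candidate 1: 476^13 mod 511 = 315
  → matches m = 315
Candidate 2: 35^13 mod 511 = 196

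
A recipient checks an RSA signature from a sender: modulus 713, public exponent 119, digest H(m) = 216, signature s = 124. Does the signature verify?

s^2 ≡ 124^2 = 15376 ≡ 403
s^4 ≡ 403^2 = 162409 ≡ 558
s^8 ≡ 558^2 = 311364 ≡ 496
s^16 ≡ 496^2 = 246016 ≡ 31
s^32 ≡ 31^2 = 961 ≡ 248
s^64 ≡ 248^2 = 61504 ≡ 186
119 = 64 + 32 + 16 + 4 + 2 + 1, so s^119 ≡ 186·248·31·558·403·124 ≡ 186 (mod 713)
186 ≠ 216, so verification fails.

does not verify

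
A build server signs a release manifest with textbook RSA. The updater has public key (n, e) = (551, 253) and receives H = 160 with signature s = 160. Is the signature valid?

s^2 ≡ 160^2 = 25600 ≡ 254
s^4 ≡ 254^2 = 64516 ≡ 49
s^8 ≡ 49^2 = 2401 ≡ 197
s^16 ≡ 197^2 = 38809 ≡ 239
s^32 ≡ 239^2 = 57121 ≡ 368
s^64 ≡ 368^2 = 135424 ≡ 429
s^128 ≡ 429^2 = 184041 ≡ 7
253 = 128 + 64 + 32 + 16 + 8 + 4 + 1, so s^253 ≡ 7·429·368·239·197·49·160 ≡ 160 (mod 551)
s^253 mod 551 = 160 matches H.

valid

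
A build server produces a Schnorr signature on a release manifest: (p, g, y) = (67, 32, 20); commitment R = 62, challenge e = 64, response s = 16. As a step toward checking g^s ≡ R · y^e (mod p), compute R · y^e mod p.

36

20^2 = 400 ≡ 65
20^4 ≡ 65^2 = 4225 ≡ 4
20^8 ≡ 4^2 = 16
20^16 ≡ 16^2 = 256 ≡ 55
20^32 ≡ 55^2 = 3025 ≡ 10
20^64 ≡ 10^2 = 100 ≡ 33
R · y^e ≡ 62·33 = 2046 ≡ 36 (mod 67)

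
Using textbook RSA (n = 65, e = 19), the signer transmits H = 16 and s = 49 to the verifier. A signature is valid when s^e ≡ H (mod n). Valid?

no

s^2 ≡ 49^2 = 2401 ≡ 61
s^4 ≡ 61^2 = 3721 ≡ 16
s^8 ≡ 16^2 = 256 ≡ 61
s^16 ≡ 61^2 = 3721 ≡ 16
19 = 16 + 2 + 1, so s^19 ≡ 16·61·49 ≡ 49 (mod 65)
The recovered value 49 does not match the digest 16.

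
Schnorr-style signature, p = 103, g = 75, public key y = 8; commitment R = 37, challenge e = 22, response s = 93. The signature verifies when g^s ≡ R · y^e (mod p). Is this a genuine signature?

g^s mod p:
75^2 = 5625 ≡ 63
75^4 ≡ 63^2 = 3969 ≡ 55
75^8 ≡ 55^2 = 3025 ≡ 38
75^16 ≡ 38^2 = 1444 ≡ 2
75^32 ≡ 2^2 = 4
75^64 ≡ 4^2 = 16
93 = 64 + 16 + 8 + 4 + 1, so 75^93 ≡ 16·2·38·55·75 ≡ 3 (mod 103)
R · y^e mod p:
8^2 = 64
8^4 ≡ 64^2 = 4096 ≡ 79
8^8 ≡ 79^2 = 6241 ≡ 61
8^16 ≡ 61^2 = 3721 ≡ 13
22 = 16 + 4 + 2, so 8^22 ≡ 13·79·64 ≡ 14 (mod 103)
37·14 = 518 ≡ 3 (mod 103)
3 ≡ 3 (mod 103); signature holds.

genuine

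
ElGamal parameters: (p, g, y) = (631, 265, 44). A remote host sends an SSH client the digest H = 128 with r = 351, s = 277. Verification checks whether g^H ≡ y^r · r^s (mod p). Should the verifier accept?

reject

Left side g^H mod p:
265^2 = 70225 ≡ 184
265^4 ≡ 184^2 = 33856 ≡ 413
265^8 ≡ 413^2 = 170569 ≡ 199
265^16 ≡ 199^2 = 39601 ≡ 479
265^32 ≡ 479^2 = 229441 ≡ 388
265^64 ≡ 388^2 = 150544 ≡ 366
265^128 ≡ 366^2 = 133956 ≡ 184
Right side y^r · r^s mod p:
44^2 = 1936 ≡ 43
44^4 ≡ 43^2 = 1849 ≡ 587
44^8 ≡ 587^2 = 344569 ≡ 43
44^16 ≡ 43^2 = 1849 ≡ 587
44^32 ≡ 587^2 = 344569 ≡ 43
44^64 ≡ 43^2 = 1849 ≡ 587
44^128 ≡ 587^2 = 344569 ≡ 43
44^256 ≡ 43^2 = 1849 ≡ 587
351 = 256 + 64 + 16 + 8 + 4 + 2 + 1, so 44^351 ≡ 587·587·587·43·587·43·44 ≡ 630 (mod 631)
351^2 = 123201 ≡ 156
351^4 ≡ 156^2 = 24336 ≡ 358
351^8 ≡ 358^2 = 128164 ≡ 71
351^16 ≡ 71^2 = 5041 ≡ 624
351^32 ≡ 624^2 = 389376 ≡ 49
351^64 ≡ 49^2 = 2401 ≡ 508
351^128 ≡ 508^2 = 258064 ≡ 616
351^256 ≡ 616^2 = 379456 ≡ 225
277 = 256 + 16 + 4 + 1, so 351^277 ≡ 225·624·358·351 ≡ 538 (mod 631)
630·538 = 338940 ≡ 93 (mod 631)
184 ≠ 93, so verification fails.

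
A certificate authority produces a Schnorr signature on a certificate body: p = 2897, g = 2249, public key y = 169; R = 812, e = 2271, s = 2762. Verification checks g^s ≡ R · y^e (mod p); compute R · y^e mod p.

169^2 = 28561 ≡ 2488
169^4 ≡ 2488^2 = 6190144 ≡ 2152
169^8 ≡ 2152^2 = 4631104 ≡ 1698
169^16 ≡ 1698^2 = 2883204 ≡ 689
169^32 ≡ 689^2 = 474721 ≡ 2510
169^64 ≡ 2510^2 = 6300100 ≡ 2022
169^128 ≡ 2022^2 = 4088484 ≡ 817
169^256 ≡ 817^2 = 667489 ≡ 1179
169^512 ≡ 1179^2 = 1390041 ≡ 2378
169^1024 ≡ 2378^2 = 5654884 ≡ 2837
169^2048 ≡ 2837^2 = 8048569 ≡ 703
2271 = 2048 + 128 + 64 + 16 + 8 + 4 + 2 + 1, so 169^2271 ≡ 703·817·2022·689·1698·2152·2488·169 ≡ 1503 (mod 2897)
R · y^e ≡ 812·1503 = 1220436 ≡ 799 (mod 2897)

799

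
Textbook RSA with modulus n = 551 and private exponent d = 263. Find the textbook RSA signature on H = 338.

H^2 ≡ 338^2 = 114244 ≡ 187
H^4 ≡ 187^2 = 34969 ≡ 256
H^8 ≡ 256^2 = 65536 ≡ 518
H^16 ≡ 518^2 = 268324 ≡ 538
H^32 ≡ 538^2 = 289444 ≡ 169
H^64 ≡ 169^2 = 28561 ≡ 460
H^128 ≡ 460^2 = 211600 ≡ 16
H^256 ≡ 16^2 = 256
263 = 256 + 4 + 2 + 1, so H^263 ≡ 256·256·187·338 ≡ 288 (mod 551)

288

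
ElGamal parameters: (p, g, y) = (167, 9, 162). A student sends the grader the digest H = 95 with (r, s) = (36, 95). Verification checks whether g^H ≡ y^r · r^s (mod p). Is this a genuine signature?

Left side g^H mod p:
Squares mod 167: 9^1≡9, 9^2≡81, 9^4≡48, 9^8≡133, 9^16≡154, 9^32≡2, 9^64≡4
95 = 64 + 16 + 8 + 4 + 2 + 1, so 9^95 ≡ 4·154·133·48·81·9 ≡ 38 (mod 167)
Right side y^r · r^s mod p:
Squares mod 167: 162^1≡162, 162^2≡25, 162^4≡124, 162^8≡12, 162^16≡144, 162^32≡28
36 = 32 + 4, so 162^36 ≡ 28·124 ≡ 132 (mod 167)
Squares mod 167: 36^1≡36, 36^2≡127, 36^4≡97, 36^8≡57, 36^16≡76, 36^32≡98, 36^64≡85
95 = 64 + 16 + 8 + 4 + 2 + 1, so 36^95 ≡ 85·76·57·97·127·36 ≡ 18 (mod 167)
132·18 = 2376 ≡ 38 (mod 167)
38 ≡ 38 (mod 167), so the signature is genuine.

genuine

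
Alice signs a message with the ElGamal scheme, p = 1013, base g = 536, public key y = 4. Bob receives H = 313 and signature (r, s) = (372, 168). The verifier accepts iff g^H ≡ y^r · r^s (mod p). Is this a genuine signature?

forged

Left side g^H mod p:
536^313 mod 1013 = 289
Right side y^r · r^s mod p:
4^372 mod 1013 = 256
372^168 mod 1013 = 262
256·262 = 67072 ≡ 214 (mod 1013)
289 ≠ 214, so verification fails.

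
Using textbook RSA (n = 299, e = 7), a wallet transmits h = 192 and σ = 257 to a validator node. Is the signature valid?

valid

σ^2 ≡ 257^2 = 66049 ≡ 269
σ^4 ≡ 269^2 = 72361 ≡ 3
7 = 4 + 2 + 1, so σ^7 ≡ 3·269·257 ≡ 192 (mod 299)
σ^7 mod 299 = 192 matches h.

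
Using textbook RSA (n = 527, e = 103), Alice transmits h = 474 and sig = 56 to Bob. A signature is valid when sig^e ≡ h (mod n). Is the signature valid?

invalid

sig^2 ≡ 56^2 = 3136 ≡ 501
sig^4 ≡ 501^2 = 251001 ≡ 149
sig^8 ≡ 149^2 = 22201 ≡ 67
sig^16 ≡ 67^2 = 4489 ≡ 273
sig^32 ≡ 273^2 = 74529 ≡ 222
sig^64 ≡ 222^2 = 49284 ≡ 273
103 = 64 + 32 + 4 + 2 + 1, so sig^103 ≡ 273·222·149·501·56 ≡ 180 (mod 527)
sig^103 mod 527 = 180, but h = 474.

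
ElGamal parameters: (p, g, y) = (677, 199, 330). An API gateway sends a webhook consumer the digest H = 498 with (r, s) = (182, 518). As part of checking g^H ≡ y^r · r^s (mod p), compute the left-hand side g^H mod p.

490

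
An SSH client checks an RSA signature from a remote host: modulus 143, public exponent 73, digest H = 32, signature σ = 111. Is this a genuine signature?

forged

Squares mod 143: σ^1≡111, σ^2≡23, σ^4≡100, σ^8≡133, σ^16≡100, σ^32≡133, σ^64≡100
73 = 64 + 8 + 1, so σ^73 ≡ 100·133·111 ≡ 111 (mod 143)
The recovered value 111 does not match the digest 32.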